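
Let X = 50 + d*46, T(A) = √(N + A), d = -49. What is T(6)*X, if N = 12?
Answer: -6612*√2 ≈ -9350.8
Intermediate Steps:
T(A) = √(12 + A)
X = -2204 (X = 50 - 49*46 = 50 - 2254 = -2204)
T(6)*X = √(12 + 6)*(-2204) = √18*(-2204) = (3*√2)*(-2204) = -6612*√2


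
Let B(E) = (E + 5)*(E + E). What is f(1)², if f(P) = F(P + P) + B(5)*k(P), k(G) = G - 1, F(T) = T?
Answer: 4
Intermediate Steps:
B(E) = 2*E*(5 + E) (B(E) = (5 + E)*(2*E) = 2*E*(5 + E))
k(G) = -1 + G
f(P) = -100 + 102*P (f(P) = (P + P) + (2*5*(5 + 5))*(-1 + P) = 2*P + (2*5*10)*(-1 + P) = 2*P + 100*(-1 + P) = 2*P + (-100 + 100*P) = -100 + 102*P)
f(1)² = (-100 + 102*1)² = (-100 + 102)² = 2² = 4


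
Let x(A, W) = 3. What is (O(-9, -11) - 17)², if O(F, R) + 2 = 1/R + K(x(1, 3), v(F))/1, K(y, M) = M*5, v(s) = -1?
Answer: 70225/121 ≈ 580.37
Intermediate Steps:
K(y, M) = 5*M
O(F, R) = -7 + 1/R (O(F, R) = -2 + (1/R + (5*(-1))/1) = -2 + (1/R - 5*1) = -2 + (1/R - 5) = -2 + (-5 + 1/R) = -7 + 1/R)
(O(-9, -11) - 17)² = ((-7 + 1/(-11)) - 17)² = ((-7 - 1/11) - 17)² = (-78/11 - 17)² = (-265/11)² = 70225/121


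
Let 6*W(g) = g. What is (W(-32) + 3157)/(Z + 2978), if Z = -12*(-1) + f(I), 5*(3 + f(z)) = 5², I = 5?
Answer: 9455/8976 ≈ 1.0534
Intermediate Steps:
f(z) = 2 (f(z) = -3 + (⅕)*5² = -3 + (⅕)*25 = -3 + 5 = 2)
W(g) = g/6
Z = 14 (Z = -12*(-1) + 2 = 12 + 2 = 14)
(W(-32) + 3157)/(Z + 2978) = ((⅙)*(-32) + 3157)/(14 + 2978) = (-16/3 + 3157)/2992 = (9455/3)*(1/2992) = 9455/8976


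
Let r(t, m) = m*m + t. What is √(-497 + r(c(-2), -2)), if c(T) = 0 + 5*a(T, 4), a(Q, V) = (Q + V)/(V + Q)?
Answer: 2*I*√122 ≈ 22.091*I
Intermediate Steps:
a(Q, V) = 1 (a(Q, V) = (Q + V)/(Q + V) = 1)
c(T) = 5 (c(T) = 0 + 5*1 = 0 + 5 = 5)
r(t, m) = t + m² (r(t, m) = m² + t = t + m²)
√(-497 + r(c(-2), -2)) = √(-497 + (5 + (-2)²)) = √(-497 + (5 + 4)) = √(-497 + 9) = √(-488) = 2*I*√122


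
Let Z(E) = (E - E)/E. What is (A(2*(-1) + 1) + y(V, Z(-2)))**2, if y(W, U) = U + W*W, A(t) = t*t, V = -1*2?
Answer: 25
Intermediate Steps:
V = -2
Z(E) = 0 (Z(E) = 0/E = 0)
A(t) = t**2
y(W, U) = U + W**2
(A(2*(-1) + 1) + y(V, Z(-2)))**2 = ((2*(-1) + 1)**2 + (0 + (-2)**2))**2 = ((-2 + 1)**2 + (0 + 4))**2 = ((-1)**2 + 4)**2 = (1 + 4)**2 = 5**2 = 25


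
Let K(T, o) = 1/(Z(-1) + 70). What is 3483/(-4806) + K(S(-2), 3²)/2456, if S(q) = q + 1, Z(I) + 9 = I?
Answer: -9504631/13115040 ≈ -0.72471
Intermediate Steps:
Z(I) = -9 + I
S(q) = 1 + q
K(T, o) = 1/60 (K(T, o) = 1/((-9 - 1) + 70) = 1/(-10 + 70) = 1/60)
3483/(-4806) + K(S(-2), 3²)/2456 = 3483/(-4806) + (1/60)/2456 = 3483*(-1/4806) + (1/60)*(1/2456) = -129/178 + 1/147360 = -9504631/13115040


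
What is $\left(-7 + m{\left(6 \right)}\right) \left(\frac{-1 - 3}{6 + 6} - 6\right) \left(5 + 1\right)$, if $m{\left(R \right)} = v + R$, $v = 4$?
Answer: $-114$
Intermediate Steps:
$m{\left(R \right)} = 4 + R$
$\left(-7 + m{\left(6 \right)}\right) \left(\frac{-1 - 3}{6 + 6} - 6\right) \left(5 + 1\right) = \left(-7 + \left(4 + 6\right)\right) \left(\frac{-1 - 3}{6 + 6} - 6\right) \left(5 + 1\right) = \left(-7 + 10\right) \left(- \frac{4}{12} - 6\right) 6 = 3 \left(\left(-4\right) \frac{1}{12} - 6\right) 6 = 3 \left(- \frac{1}{3} - 6\right) 6 = 3 \left(\left(- \frac{19}{3}\right) 6\right) = 3 \left(-38\right) = -114$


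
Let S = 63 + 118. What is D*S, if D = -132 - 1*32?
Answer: -29684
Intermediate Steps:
S = 181
D = -164 (D = -132 - 32 = -164)
D*S = -164*181 = -29684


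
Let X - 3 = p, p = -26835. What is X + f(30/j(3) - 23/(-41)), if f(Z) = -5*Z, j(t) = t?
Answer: -1102277/41 ≈ -26885.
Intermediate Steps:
X = -26832 (X = 3 - 26835 = -26832)
X + f(30/j(3) - 23/(-41)) = -26832 - 5*(30/3 - 23/(-41)) = -26832 - 5*(30*(⅓) - 23*(-1/41)) = -26832 - 5*(10 + 23/41) = -26832 - 5*433/41 = -26832 - 2165/41 = -1102277/41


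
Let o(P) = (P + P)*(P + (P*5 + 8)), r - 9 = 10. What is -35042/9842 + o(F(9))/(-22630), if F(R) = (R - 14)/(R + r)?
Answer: -2220333097/623628488 ≈ -3.5603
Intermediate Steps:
r = 19 (r = 9 + 10 = 19)
F(R) = (-14 + R)/(19 + R) (F(R) = (R - 14)/(R + 19) = (-14 + R)/(19 + R))
o(P) = 2*P*(8 + 6*P) (o(P) = (2*P)*(P + (5*P + 8)) = (2*P)*(P + (8 + 5*P)) = (2*P)*(8 + 6*P) = 2*P*(8 + 6*P))
-35042/9842 + o(F(9))/(-22630) = -35042/9842 + (4*((-14 + 9)/(19 + 9))*(4 + 3*((-14 + 9)/(19 + 9))))/(-22630) = -35042*1/9842 + (4*(-5/28)*(4 + 3*(-5/28)))*(-1/22630) = -2503/703 + (4*((1/28)*(-5))*(4 + 3*((1/28)*(-5))))*(-1/22630) = -2503/703 + (4*(-5/28)*(4 + 3*(-5/28)))*(-1/22630) = -2503/703 + (4*(-5/28)*(4 - 15/28))*(-1/22630) = -2503/703 + (4*(-5/28)*(97/28))*(-1/22630) = -2503/703 - 485/196*(-1/22630) = -2503/703 + 97/887096 = -2220333097/623628488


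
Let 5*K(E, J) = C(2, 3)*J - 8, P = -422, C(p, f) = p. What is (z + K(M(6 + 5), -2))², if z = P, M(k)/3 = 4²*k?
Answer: 4502884/25 ≈ 1.8012e+5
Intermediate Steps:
M(k) = 48*k (M(k) = 3*(4²*k) = 3*(16*k) = 48*k)
K(E, J) = -8/5 + 2*J/5 (K(E, J) = (2*J - 8)/5 = (-8 + 2*J)/5 = -8/5 + 2*J/5)
z = -422
(z + K(M(6 + 5), -2))² = (-422 + (-8/5 + (⅖)*(-2)))² = (-422 + (-8/5 - ⅘))² = (-422 - 12/5)² = (-2122/5)² = 4502884/25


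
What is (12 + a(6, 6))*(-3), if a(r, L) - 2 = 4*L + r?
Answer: -132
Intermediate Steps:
a(r, L) = 2 + r + 4*L (a(r, L) = 2 + (4*L + r) = 2 + (r + 4*L) = 2 + r + 4*L)
(12 + a(6, 6))*(-3) = (12 + (2 + 6 + 4*6))*(-3) = (12 + (2 + 6 + 24))*(-3) = (12 + 32)*(-3) = 44*(-3) = -132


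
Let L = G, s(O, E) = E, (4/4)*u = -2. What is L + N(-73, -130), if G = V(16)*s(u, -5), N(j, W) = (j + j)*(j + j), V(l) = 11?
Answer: 21261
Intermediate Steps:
u = -2
N(j, W) = 4*j² (N(j, W) = (2*j)*(2*j) = 4*j²)
G = -55 (G = 11*(-5) = -55)
L = -55
L + N(-73, -130) = -55 + 4*(-73)² = -55 + 4*5329 = -55 + 21316 = 21261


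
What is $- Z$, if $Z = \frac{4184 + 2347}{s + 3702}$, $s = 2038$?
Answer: $- \frac{933}{820} \approx -1.1378$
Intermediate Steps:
$Z = \frac{933}{820}$ ($Z = \frac{4184 + 2347}{2038 + 3702} = \frac{6531}{5740} = 6531 \cdot \frac{1}{5740} = \frac{933}{820} \approx 1.1378$)
$- Z = \left(-1\right) \frac{933}{820} = - \frac{933}{820}$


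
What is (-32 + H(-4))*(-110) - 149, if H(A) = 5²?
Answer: 621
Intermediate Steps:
H(A) = 25
(-32 + H(-4))*(-110) - 149 = (-32 + 25)*(-110) - 149 = -7*(-110) - 149 = 770 - 149 = 621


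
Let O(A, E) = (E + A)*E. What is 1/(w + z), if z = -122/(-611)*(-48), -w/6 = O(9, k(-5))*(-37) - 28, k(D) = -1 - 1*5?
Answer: -611/2344764 ≈ -0.00026058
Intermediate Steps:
k(D) = -6 (k(D) = -1 - 5 = -6)
O(A, E) = E*(A + E) (O(A, E) = (A + E)*E = E*(A + E))
w = -3828 (w = -6*(-6*(9 - 6)*(-37) - 28) = -6*(-6*3*(-37) - 28) = -6*(-18*(-37) - 28) = -6*(666 - 28) = -6*638 = -3828)
z = -5856/611 (z = -122*(-1/611)*(-48) = (122/611)*(-48) = -5856/611 ≈ -9.5843)
1/(w + z) = 1/(-3828 - 5856/611) = 1/(-2344764/611) = -611/2344764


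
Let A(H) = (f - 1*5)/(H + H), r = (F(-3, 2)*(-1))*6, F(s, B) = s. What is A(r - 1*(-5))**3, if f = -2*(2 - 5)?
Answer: 1/97336 ≈ 1.0274e-5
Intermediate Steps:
f = 6 (f = -2*(-3) = 6)
r = 18 (r = -3*(-1)*6 = 3*6 = 18)
A(H) = 1/(2*H) (A(H) = (6 - 1*5)/(H + H) = (6 - 5)/((2*H)) = 1*(1/(2*H)) = 1/(2*H))
A(r - 1*(-5))**3 = (1/(2*(18 - 1*(-5))))**3 = (1/(2*(18 + 5)))**3 = ((1/2)/23)**3 = ((1/2)*(1/23))**3 = (1/46)**3 = 1/97336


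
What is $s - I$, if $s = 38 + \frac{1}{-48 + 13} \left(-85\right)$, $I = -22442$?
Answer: $\frac{157377}{7} \approx 22482.0$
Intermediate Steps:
$s = \frac{283}{7}$ ($s = 38 + \frac{1}{-35} \left(-85\right) = 38 - - \frac{17}{7} = 38 + \frac{17}{7} = \frac{283}{7} \approx 40.429$)
$s - I = \frac{283}{7} - -22442 = \frac{283}{7} + 22442 = \frac{157377}{7}$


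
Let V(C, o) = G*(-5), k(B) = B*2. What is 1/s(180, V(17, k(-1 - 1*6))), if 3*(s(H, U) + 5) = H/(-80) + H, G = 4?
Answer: 4/217 ≈ 0.018433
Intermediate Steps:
k(B) = 2*B
V(C, o) = -20 (V(C, o) = 4*(-5) = -20)
s(H, U) = -5 + 79*H/240 (s(H, U) = -5 + (H/(-80) + H)/3 = -5 + (H*(-1/80) + H)/3 = -5 + (-H/80 + H)/3 = -5 + (79*H/80)/3 = -5 + 79*H/240)
1/s(180, V(17, k(-1 - 1*6))) = 1/(-5 + (79/240)*180) = 1/(-5 + 237/4) = 1/(217/4) = 4/217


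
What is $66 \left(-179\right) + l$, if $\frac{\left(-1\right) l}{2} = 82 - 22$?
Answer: $-11934$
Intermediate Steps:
$l = -120$ ($l = - 2 \left(82 - 22\right) = \left(-2\right) 60 = -120$)
$66 \left(-179\right) + l = 66 \left(-179\right) - 120 = -11814 - 120 = -11934$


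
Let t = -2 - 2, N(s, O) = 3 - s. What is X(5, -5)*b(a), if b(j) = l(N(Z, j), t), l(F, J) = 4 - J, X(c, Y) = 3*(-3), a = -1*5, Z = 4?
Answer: -72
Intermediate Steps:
a = -5
X(c, Y) = -9
t = -4
b(j) = 8 (b(j) = 4 - 1*(-4) = 4 + 4 = 8)
X(5, -5)*b(a) = -9*8 = -72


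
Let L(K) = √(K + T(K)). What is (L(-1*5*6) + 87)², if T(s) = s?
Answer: 7509 + 348*I*√15 ≈ 7509.0 + 1347.8*I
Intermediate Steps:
L(K) = √2*√K (L(K) = √(K + K) = √(2*K) = √2*√K)
(L(-1*5*6) + 87)² = (√2*√(-1*5*6) + 87)² = (√2*√(-5*6) + 87)² = (√2*√(-30) + 87)² = (√2*(I*√30) + 87)² = (2*I*√15 + 87)² = (87 + 2*I*√15)²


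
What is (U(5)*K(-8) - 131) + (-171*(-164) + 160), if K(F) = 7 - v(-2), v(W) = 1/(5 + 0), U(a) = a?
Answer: 28107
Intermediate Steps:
v(W) = 1/5
K(F) = 34/5 (K(F) = 7 - 1*1/5 = 7 - 1/5 = 34/5)
(U(5)*K(-8) - 131) + (-171*(-164) + 160) = (5*(34/5) - 131) + (-171*(-164) + 160) = (34 - 131) + (28044 + 160) = -97 + 28204 = 28107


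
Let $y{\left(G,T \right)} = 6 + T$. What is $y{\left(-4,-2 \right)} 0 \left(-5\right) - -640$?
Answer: $640$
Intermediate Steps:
$y{\left(-4,-2 \right)} 0 \left(-5\right) - -640 = \left(6 - 2\right) 0 \left(-5\right) - -640 = 4 \cdot 0 + 640 = 0 + 640 = 640$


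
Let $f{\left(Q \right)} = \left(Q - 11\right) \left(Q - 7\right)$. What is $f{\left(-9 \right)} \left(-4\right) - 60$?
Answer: $-1340$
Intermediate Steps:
$f{\left(Q \right)} = \left(-11 + Q\right) \left(-7 + Q\right)$
$f{\left(-9 \right)} \left(-4\right) - 60 = \left(77 + \left(-9\right)^{2} - -162\right) \left(-4\right) - 60 = \left(77 + 81 + 162\right) \left(-4\right) - 60 = 320 \left(-4\right) - 60 = -1280 - 60 = -1340$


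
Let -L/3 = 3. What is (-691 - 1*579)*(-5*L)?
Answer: -57150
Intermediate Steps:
L = -9 (L = -3*3 = -9)
(-691 - 1*579)*(-5*L) = (-691 - 1*579)*(-5*(-9)) = (-691 - 579)*45 = -1270*45 = -57150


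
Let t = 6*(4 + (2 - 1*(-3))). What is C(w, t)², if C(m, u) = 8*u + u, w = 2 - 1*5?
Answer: 236196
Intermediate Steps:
w = -3 (w = 2 - 5 = -3)
t = 54 (t = 6*(4 + (2 + 3)) = 6*(4 + 5) = 6*9 = 54)
C(m, u) = 9*u
C(w, t)² = (9*54)² = 486² = 236196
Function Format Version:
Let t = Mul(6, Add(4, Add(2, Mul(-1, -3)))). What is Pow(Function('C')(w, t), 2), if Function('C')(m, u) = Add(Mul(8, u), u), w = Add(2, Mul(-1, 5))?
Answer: 236196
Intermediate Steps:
w = -3 (w = Add(2, -5) = -3)
t = 54 (t = Mul(6, Add(4, Add(2, 3))) = Mul(6, Add(4, 5)) = Mul(6, 9) = 54)
Function('C')(m, u) = Mul(9, u)
Pow(Function('C')(w, t), 2) = Pow(Mul(9, 54), 2) = Pow(486, 2) = 236196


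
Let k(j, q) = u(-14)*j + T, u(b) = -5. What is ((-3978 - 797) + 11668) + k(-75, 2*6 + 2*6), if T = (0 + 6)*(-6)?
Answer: 7232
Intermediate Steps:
T = -36 (T = 6*(-6) = -36)
k(j, q) = -36 - 5*j (k(j, q) = -5*j - 36 = -36 - 5*j)
((-3978 - 797) + 11668) + k(-75, 2*6 + 2*6) = ((-3978 - 797) + 11668) + (-36 - 5*(-75)) = (-4775 + 11668) + (-36 + 375) = 6893 + 339 = 7232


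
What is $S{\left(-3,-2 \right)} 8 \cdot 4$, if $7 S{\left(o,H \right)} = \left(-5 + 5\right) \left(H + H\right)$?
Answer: $0$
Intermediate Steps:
$S{\left(o,H \right)} = 0$ ($S{\left(o,H \right)} = \frac{\left(-5 + 5\right) \left(H + H\right)}{7} = \frac{0 \cdot 2 H}{7} = \frac{1}{7} \cdot 0 = 0$)
$S{\left(-3,-2 \right)} 8 \cdot 4 = 0 \cdot 8 \cdot 4 = 0 \cdot 4 = 0$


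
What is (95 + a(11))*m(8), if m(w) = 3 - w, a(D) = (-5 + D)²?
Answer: -655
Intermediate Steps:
(95 + a(11))*m(8) = (95 + (-5 + 11)²)*(3 - 1*8) = (95 + 6²)*(3 - 8) = (95 + 36)*(-5) = 131*(-5) = -655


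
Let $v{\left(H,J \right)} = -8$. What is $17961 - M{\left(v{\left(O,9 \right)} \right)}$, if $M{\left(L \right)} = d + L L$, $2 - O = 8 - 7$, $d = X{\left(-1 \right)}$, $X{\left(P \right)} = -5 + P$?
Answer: $17903$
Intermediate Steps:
$d = -6$ ($d = -5 - 1 = -6$)
$O = 1$ ($O = 2 - \left(8 - 7\right) = 2 - 1 = 1$)
$M{\left(L \right)} = -6 + L^{2}$ ($M{\left(L \right)} = -6 + L L = -6 + L^{2}$)
$17961 - M{\left(v{\left(O,9 \right)} \right)} = 17961 - \left(-6 + \left(-8\right)^{2}\right) = 17961 - \left(-6 + 64\right) = 17961 - 58 = 17903$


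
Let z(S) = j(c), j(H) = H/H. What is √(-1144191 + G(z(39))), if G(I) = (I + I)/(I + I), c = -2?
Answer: I*√1144190 ≈ 1069.7*I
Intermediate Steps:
j(H) = 1
z(S) = 1
G(I) = 1 (G(I) = (2*I)/((2*I)) = (2*I)*(1/(2*I)) = 1)
√(-1144191 + G(z(39))) = √(-1144191 + 1) = √(-1144190) = I*√1144190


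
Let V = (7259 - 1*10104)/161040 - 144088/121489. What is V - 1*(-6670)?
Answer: 841756491145/126223152 ≈ 6668.8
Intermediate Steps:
V = -151932695/126223152 (V = (7259 - 10104)*(1/161040) - 144088*1/121489 = -2845*1/161040 - 4648/3919 = -569/32208 - 4648/3919 = -151932695/126223152 ≈ -1.2037)
V - 1*(-6670) = -151932695/126223152 - 1*(-6670) = -151932695/126223152 + 6670 = 841756491145/126223152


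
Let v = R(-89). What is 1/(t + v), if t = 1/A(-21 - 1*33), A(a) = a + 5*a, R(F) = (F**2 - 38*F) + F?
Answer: 324/3633335 ≈ 8.9174e-5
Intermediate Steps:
R(F) = F**2 - 37*F
A(a) = 6*a
v = 11214 (v = -89*(-37 - 89) = -89*(-126) = 11214)
t = -1/324 (t = 1/(6*(-21 - 1*33)) = 1/(6*(-21 - 33)) = 1/(6*(-54)) = 1/(-324) = -1/324 ≈ -0.0030864)
1/(t + v) = 1/(-1/324 + 11214) = 1/(3633335/324) = 324/3633335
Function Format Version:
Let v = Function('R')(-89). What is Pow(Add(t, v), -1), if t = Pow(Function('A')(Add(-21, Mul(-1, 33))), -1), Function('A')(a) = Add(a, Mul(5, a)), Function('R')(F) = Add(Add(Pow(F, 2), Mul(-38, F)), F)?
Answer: Rational(324, 3633335) ≈ 8.9174e-5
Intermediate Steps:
Function('R')(F) = Add(Pow(F, 2), Mul(-37, F))
Function('A')(a) = Mul(6, a)
v = 11214 (v = Mul(-89, Add(-37, -89)) = Mul(-89, -126) = 11214)
t = Rational(-1, 324) (t = Pow(Mul(6, Add(-21, Mul(-1, 33))), -1) = Pow(Mul(6, Add(-21, -33)), -1) = Pow(Mul(6, -54), -1) = Pow(-324, -1) = Rational(-1, 324) ≈ -0.0030864)
Pow(Add(t, v), -1) = Pow(Add(Rational(-1, 324), 11214), -1) = Pow(Rational(3633335, 324), -1) = Rational(324, 3633335)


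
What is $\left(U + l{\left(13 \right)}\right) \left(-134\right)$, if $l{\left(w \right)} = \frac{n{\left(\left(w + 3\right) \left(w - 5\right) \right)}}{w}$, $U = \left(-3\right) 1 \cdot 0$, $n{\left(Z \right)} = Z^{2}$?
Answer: $- \frac{2195456}{13} \approx -1.6888 \cdot 10^{5}$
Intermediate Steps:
$U = 0$ ($U = \left(-3\right) 0 = 0$)
$l{\left(w \right)} = \frac{\left(-5 + w\right)^{2} \left(3 + w\right)^{2}}{w}$ ($l{\left(w \right)} = \frac{\left(\left(w + 3\right) \left(w - 5\right)\right)^{2}}{w} = \frac{\left(\left(3 + w\right) \left(-5 + w\right)\right)^{2}}{w} = \frac{\left(\left(-5 + w\right) \left(3 + w\right)\right)^{2}}{w} = \frac{\left(-5 + w\right)^{2} \left(3 + w\right)^{2}}{w}$)
$\left(U + l{\left(13 \right)}\right) \left(-134\right) = \left(0 + \frac{\left(15 - 13^{2} + 2 \cdot 13\right)^{2}}{13}\right) \left(-134\right) = \left(0 + \frac{\left(15 - 169 + 26\right)^{2}}{13}\right) \left(-134\right) = \left(0 + \frac{\left(-128\right)^{2}}{13}\right) \left(-134\right) = \left(0 + \frac{1}{13} \cdot 16384\right) \left(-134\right) = \left(0 + \frac{16384}{13}\right) \left(-134\right) = \frac{16384}{13} \left(-134\right) = - \frac{2195456}{13}$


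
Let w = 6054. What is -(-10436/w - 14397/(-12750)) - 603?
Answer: -7749794323/12864750 ≈ -602.41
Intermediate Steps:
-(-10436/w - 14397/(-12750)) - 603 = -(-10436/6054 - 14397/(-12750)) - 603 = -(-10436*1/6054 - 14397*(-1/12750)) - 603 = -(-5218/3027 + 4799/4250) - 603 = -1*(-7649927/12864750) - 603 = 7649927/12864750 - 603 = -7749794323/12864750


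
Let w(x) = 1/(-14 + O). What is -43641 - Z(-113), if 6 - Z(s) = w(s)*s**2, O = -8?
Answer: -973003/22 ≈ -44227.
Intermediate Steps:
w(x) = -1/22 (w(x) = 1/(-14 - 8) = 1/(-22) = -1/22)
Z(s) = 6 + s**2/22 (Z(s) = 6 - (-1)*s**2/22 = 6 + s**2/22)
-43641 - Z(-113) = -43641 - (6 + (1/22)*(-113)**2) = -43641 - (6 + (1/22)*12769) = -43641 - (6 + 12769/22) = -43641 - 1*12901/22 = -43641 - 12901/22 = -973003/22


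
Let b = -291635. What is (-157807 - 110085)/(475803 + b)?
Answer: -66973/46042 ≈ -1.4546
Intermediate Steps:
(-157807 - 110085)/(475803 + b) = (-157807 - 110085)/(475803 - 291635) = -267892/184168 = -267892*1/184168 = -66973/46042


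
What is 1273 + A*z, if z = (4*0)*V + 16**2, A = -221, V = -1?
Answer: -55303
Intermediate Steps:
z = 256 (z = (4*0)*(-1) + 16**2 = 0*(-1) + 256 = 0 + 256 = 256)
1273 + A*z = 1273 - 221*256 = 1273 - 56576 = -55303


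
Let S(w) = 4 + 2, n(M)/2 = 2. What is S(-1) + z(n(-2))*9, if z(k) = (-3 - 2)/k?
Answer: -21/4 ≈ -5.2500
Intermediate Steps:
n(M) = 4 (n(M) = 2*2 = 4)
S(w) = 6
z(k) = -5/k
S(-1) + z(n(-2))*9 = 6 - 5/4*9 = 6 - 45/4 = -21/4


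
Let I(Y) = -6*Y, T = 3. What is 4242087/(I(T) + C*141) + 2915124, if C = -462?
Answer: 21105026417/7240 ≈ 2.9151e+6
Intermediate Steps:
4242087/(I(T) + C*141) + 2915124 = 4242087/(-6*3 - 462*141) + 2915124 = 4242087/(-18 - 65142) + 2915124 = 4242087/(-65160) + 2915124 = 4242087*(-1/65160) + 2915124 = -471343/7240 + 2915124 = 21105026417/7240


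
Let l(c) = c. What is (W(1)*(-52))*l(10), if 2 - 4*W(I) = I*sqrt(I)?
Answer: -130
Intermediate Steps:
W(I) = 1/2 - I**(3/2)/4 (W(I) = 1/2 - I*sqrt(I)/4 = 1/2 - I**(3/2)/4)
(W(1)*(-52))*l(10) = ((1/2 - 1**(3/2)/4)*(-52))*10 = ((1/2 - 1/4*1)*(-52))*10 = ((1/2 - 1/4)*(-52))*10 = ((1/4)*(-52))*10 = -13*10 = -130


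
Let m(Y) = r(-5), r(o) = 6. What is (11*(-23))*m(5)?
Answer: -1518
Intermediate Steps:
m(Y) = 6
(11*(-23))*m(5) = (11*(-23))*6 = -253*6 = -1518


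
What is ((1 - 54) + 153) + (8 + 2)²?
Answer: 200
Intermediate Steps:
((1 - 54) + 153) + (8 + 2)² = (-53 + 153) + 10² = 100 + 100 = 200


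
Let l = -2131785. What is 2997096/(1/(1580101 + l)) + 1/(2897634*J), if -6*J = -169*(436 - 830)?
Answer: -53169949482243693118657/32156976254 ≈ -1.6534e+12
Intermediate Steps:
J = -33293/3 (J = -(-169)*(436 - 830)/6 = -(-169)*(-394)/6 = -⅙*66586 = -33293/3 ≈ -11098.)
2997096/(1/(1580101 + l)) + 1/(2897634*J) = 2997096/(1/(1580101 - 2131785)) + 1/(2897634*(-33293/3)) = 2997096/(1/(-551684)) + (1/2897634)*(-3/33293) = 2997096/(-1/551684) - 1/32156976254 = 2997096*(-551684) - 1/32156976254 = -1653449909664 - 1/32156976254 = -53169949482243693118657/32156976254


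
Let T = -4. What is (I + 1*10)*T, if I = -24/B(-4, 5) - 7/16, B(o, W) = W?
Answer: -381/20 ≈ -19.050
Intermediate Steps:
I = -419/80 (I = -24/5 - 7/16 = -419/80 ≈ -5.2375)
(I + 1*10)*T = (-419/80 + 1*10)*(-4) = (-419/80 + 10)*(-4) = (381/80)*(-4) = -381/20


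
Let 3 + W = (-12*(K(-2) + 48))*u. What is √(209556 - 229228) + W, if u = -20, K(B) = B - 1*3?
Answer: 10317 + 2*I*√4918 ≈ 10317.0 + 140.26*I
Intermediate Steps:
K(B) = -3 + B (K(B) = B - 3 = -3 + B)
W = 10317 (W = -3 - 12*((-3 - 2) + 48)*(-20) = -3 - 12*(-5 + 48)*(-20) = -3 - 12*43*(-20) = -3 - 516*(-20) = -3 + 10320 = 10317)
√(209556 - 229228) + W = √(209556 - 229228) + 10317 = √(-19672) + 10317 = 2*I*√4918 + 10317 = 10317 + 2*I*√4918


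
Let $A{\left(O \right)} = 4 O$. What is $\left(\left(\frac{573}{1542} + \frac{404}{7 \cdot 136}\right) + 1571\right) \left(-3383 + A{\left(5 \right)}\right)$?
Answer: $- \frac{161660203668}{30583} \approx -5.286 \cdot 10^{6}$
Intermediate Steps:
$\left(\left(\frac{573}{1542} + \frac{404}{7 \cdot 136}\right) + 1571\right) \left(-3383 + A{\left(5 \right)}\right) = \left(\left(\frac{573}{1542} + \frac{404}{7 \cdot 136}\right) + 1571\right) \left(-3383 + 4 \cdot 5\right) = \left(\left(573 \cdot \frac{1}{1542} + \frac{404}{952}\right) + 1571\right) \left(-3383 + 20\right) = \left(\left(\frac{191}{514} + 404 \cdot \frac{1}{952}\right) + 1571\right) \left(-3363\right) = \left(\left(\frac{191}{514} + \frac{101}{238}\right) + 1571\right) \left(-3363\right) = \left(\frac{24343}{30583} + 1571\right) \left(-3363\right) = \frac{48070236}{30583} \left(-3363\right) = - \frac{161660203668}{30583}$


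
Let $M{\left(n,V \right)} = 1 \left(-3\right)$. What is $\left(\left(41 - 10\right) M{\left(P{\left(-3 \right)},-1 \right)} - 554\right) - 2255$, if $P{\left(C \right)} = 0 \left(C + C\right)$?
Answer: $-2902$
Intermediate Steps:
$P{\left(C \right)} = 0$ ($P{\left(C \right)} = 0 \cdot 2 C = 0$)
$M{\left(n,V \right)} = -3$
$\left(\left(41 - 10\right) M{\left(P{\left(-3 \right)},-1 \right)} - 554\right) - 2255 = \left(\left(41 - 10\right) \left(-3\right) - 554\right) - 2255 = \left(31 \left(-3\right) - 554\right) - 2255 = \left(-93 - 554\right) - 2255 = -647 - 2255 = -2902$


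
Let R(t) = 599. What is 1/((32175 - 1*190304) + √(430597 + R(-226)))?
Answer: -158129/25004349445 - 2*√107799/25004349445 ≈ -6.3503e-6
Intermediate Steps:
1/((32175 - 1*190304) + √(430597 + R(-226))) = 1/((32175 - 1*190304) + √(430597 + 599)) = 1/((32175 - 190304) + √431196) = 1/(-158129 + 2*√107799)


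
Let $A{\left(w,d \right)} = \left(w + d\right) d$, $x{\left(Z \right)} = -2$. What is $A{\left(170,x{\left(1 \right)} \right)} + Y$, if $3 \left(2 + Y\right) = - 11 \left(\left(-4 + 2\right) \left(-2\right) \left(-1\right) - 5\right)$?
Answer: $-305$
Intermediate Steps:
$A{\left(w,d \right)} = d \left(d + w\right)$ ($A{\left(w,d \right)} = \left(d + w\right) d = d \left(d + w\right)$)
$Y = 31$ ($Y = -2 + \frac{\left(-11\right) \left(\left(-4 + 2\right) \left(-2\right) \left(-1\right) - 5\right)}{3} = -2 + \frac{\left(-11\right) \left(\left(-2\right) \left(-2\right) \left(-1\right) - 5\right)}{3} = -2 + \frac{\left(-11\right) \left(4 \left(-1\right) - 5\right)}{3} = -2 + \frac{\left(-11\right) \left(-4 - 5\right)}{3} = -2 + \frac{\left(-11\right) \left(-9\right)}{3} = -2 + \frac{1}{3} \cdot 99 = -2 + 33 = 31$)
$A{\left(170,x{\left(1 \right)} \right)} + Y = - 2 \left(-2 + 170\right) + 31 = \left(-2\right) 168 + 31 = -336 + 31 = -305$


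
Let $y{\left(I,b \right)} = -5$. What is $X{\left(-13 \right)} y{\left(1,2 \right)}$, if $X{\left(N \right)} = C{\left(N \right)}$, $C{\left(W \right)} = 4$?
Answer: $-20$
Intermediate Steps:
$X{\left(N \right)} = 4$
$X{\left(-13 \right)} y{\left(1,2 \right)} = 4 \left(-5\right) = -20$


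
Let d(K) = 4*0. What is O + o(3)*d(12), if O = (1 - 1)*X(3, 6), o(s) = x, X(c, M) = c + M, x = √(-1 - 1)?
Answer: 0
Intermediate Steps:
x = I*√2 (x = √(-2) = I*√2 ≈ 1.4142*I)
X(c, M) = M + c
o(s) = I*√2
d(K) = 0
O = 0 (O = (1 - 1)*(6 + 3) = 0*9 = 0)
O + o(3)*d(12) = 0 + (I*√2)*0 = 0 + 0 = 0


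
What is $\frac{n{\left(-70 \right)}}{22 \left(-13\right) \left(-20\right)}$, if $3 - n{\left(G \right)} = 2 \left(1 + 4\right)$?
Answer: $- \frac{7}{5720} \approx -0.0012238$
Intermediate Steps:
$n{\left(G \right)} = -7$ ($n{\left(G \right)} = 3 - 2 \left(1 + 4\right) = 3 - 2 \cdot 5 = 3 - 10 = -7$)
$\frac{n{\left(-70 \right)}}{22 \left(-13\right) \left(-20\right)} = - \frac{7}{22 \left(-13\right) \left(-20\right)} = - \frac{7}{\left(-286\right) \left(-20\right)} = - \frac{7}{5720}$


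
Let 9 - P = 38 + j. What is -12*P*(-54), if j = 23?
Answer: -33696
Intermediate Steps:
P = -52 (P = 9 - (38 + 23) = 9 - 1*61 = 9 - 61 = -52)
-12*P*(-54) = -12*(-52)*(-54) = 624*(-54) = -33696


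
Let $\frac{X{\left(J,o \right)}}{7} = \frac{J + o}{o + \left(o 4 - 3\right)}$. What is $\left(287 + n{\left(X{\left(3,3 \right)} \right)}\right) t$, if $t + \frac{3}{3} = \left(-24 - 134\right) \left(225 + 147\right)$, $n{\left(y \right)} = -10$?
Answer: $-16281229$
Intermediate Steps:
$X{\left(J,o \right)} = \frac{7 \left(J + o\right)}{-3 + 5 o}$ ($X{\left(J,o \right)} = 7 \frac{J + o}{o + \left(o 4 - 3\right)} = 7 \frac{J + o}{o + \left(4 o - 3\right)} = 7 \frac{J + o}{o + \left(-3 + 4 o\right)} = 7 \frac{J + o}{-3 + 5 o} = \frac{7 \left(J + o\right)}{-3 + 5 o}$)
$t = -58777$ ($t = -1 + \left(-24 - 134\right) \left(225 + 147\right) = -1 - 58776 = -58777$)
$\left(287 + n{\left(X{\left(3,3 \right)} \right)}\right) t = \left(287 - 10\right) \left(-58777\right) = 277 \left(-58777\right) = -16281229$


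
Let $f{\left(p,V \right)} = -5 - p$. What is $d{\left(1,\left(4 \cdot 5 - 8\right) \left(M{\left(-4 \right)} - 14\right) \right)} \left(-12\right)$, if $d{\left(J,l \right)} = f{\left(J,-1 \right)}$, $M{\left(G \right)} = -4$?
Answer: $72$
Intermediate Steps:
$d{\left(J,l \right)} = -5 - J$
$d{\left(1,\left(4 \cdot 5 - 8\right) \left(M{\left(-4 \right)} - 14\right) \right)} \left(-12\right) = \left(-5 - 1\right) \left(-12\right) = \left(-6\right) \left(-12\right) = 72$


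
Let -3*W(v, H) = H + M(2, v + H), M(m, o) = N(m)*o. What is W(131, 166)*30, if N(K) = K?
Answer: -7600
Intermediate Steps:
M(m, o) = m*o
W(v, H) = -H - 2*v/3 (W(v, H) = -(H + 2*(v + H))/3 = -(H + 2*(H + v))/3 = -(H + (2*H + 2*v))/3 = -(2*v + 3*H)/3 = -H - 2*v/3)
W(131, 166)*30 = (-1*166 - ⅔*131)*30 = (-166 - 262/3)*30 = -760/3*30 = -7600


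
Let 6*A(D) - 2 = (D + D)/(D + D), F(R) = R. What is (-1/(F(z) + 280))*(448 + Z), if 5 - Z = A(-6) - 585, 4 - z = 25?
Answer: -2075/518 ≈ -4.0058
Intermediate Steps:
z = -21 (z = 4 - 1*25 = 4 - 25 = -21)
A(D) = 1/2 (A(D) = 1/3 + ((D + D)/(D + D))/6 = 1/3 + ((2*D)/((2*D)))/6 = 1/3 + ((2*D)*(1/(2*D)))/6 = 1/3 + (1/6)*1 = 1/3 + 1/6 = 1/2)
Z = 1179/2 (Z = 5 - (1/2 - 585) = 5 - 1*(-1169/2) = 5 + 1169/2 = 1179/2 ≈ 589.50)
(-1/(F(z) + 280))*(448 + Z) = (-1/(-21 + 280))*(448 + 1179/2) = -1/259*(2075/2) = -1*1/259*(2075/2) = -1/259*2075/2 = -2075/518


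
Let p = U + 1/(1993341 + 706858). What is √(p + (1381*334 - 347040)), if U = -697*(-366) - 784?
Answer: 13*√15899374669136899/2700199 ≈ 607.07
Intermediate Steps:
U = 254318 (U = 255102 - 784 = 254318)
p = 686709209283/2700199 (p = 254318 + 1/(1993341 + 706858) = 254318 + 1/2700199 = 686709209283/2700199 ≈ 2.5432e+5)
√(p + (1381*334 - 347040)) = √(686709209283/2700199 + (1381*334 - 347040)) = √(686709209283/2700199 + (461254 - 347040)) = √(686709209283/2700199 + 114214) = √(995109737869/2700199) = 13*√15899374669136899/2700199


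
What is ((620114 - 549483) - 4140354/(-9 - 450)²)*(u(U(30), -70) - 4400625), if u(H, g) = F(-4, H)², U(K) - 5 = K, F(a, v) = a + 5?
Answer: -21821916029226256/70227 ≈ -3.1073e+11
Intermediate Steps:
F(a, v) = 5 + a
U(K) = 5 + K
u(H, g) = 1 (u(H, g) = (5 - 4)² = 1² = 1)
((620114 - 549483) - 4140354/(-9 - 450)²)*(u(U(30), -70) - 4400625) = ((620114 - 549483) - 4140354/(-9 - 450)²)*(1 - 4400625) = (70631 - 4140354/((-459)²))*(-4400624) = (70631 - 4140354/210681)*(-4400624) = (70631 - 4140354*1/210681)*(-4400624) = (70631 - 1380118/70227)*(-4400624) = (4958823119/70227)*(-4400624) = -21821916029226256/70227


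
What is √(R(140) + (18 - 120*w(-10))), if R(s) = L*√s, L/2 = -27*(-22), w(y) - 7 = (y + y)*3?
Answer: √(6378 + 2376*√35) ≈ 142.95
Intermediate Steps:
w(y) = 7 + 6*y (w(y) = 7 + (y + y)*3 = 7 + (2*y)*3 = 7 + 6*y)
L = 1188 (L = 2*(-27*(-22)) = 2*594 = 1188)
R(s) = 1188*√s
√(R(140) + (18 - 120*w(-10))) = √(1188*√140 + (18 - 120*(7 + 6*(-10)))) = √(1188*(2*√35) + (18 - 120*(7 - 60))) = √(2376*√35 + (18 - 120*(-53))) = √(2376*√35 + (18 + 6360)) = √(2376*√35 + 6378) = √(6378 + 2376*√35)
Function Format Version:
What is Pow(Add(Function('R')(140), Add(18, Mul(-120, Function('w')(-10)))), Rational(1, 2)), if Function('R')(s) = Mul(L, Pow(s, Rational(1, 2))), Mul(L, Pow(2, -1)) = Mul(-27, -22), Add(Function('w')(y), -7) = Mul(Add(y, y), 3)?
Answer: Pow(Add(6378, Mul(2376, Pow(35, Rational(1, 2)))), Rational(1, 2)) ≈ 142.95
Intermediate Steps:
Function('w')(y) = Add(7, Mul(6, y)) (Function('w')(y) = Add(7, Mul(Add(y, y), 3)) = Add(7, Mul(Mul(2, y), 3)) = Add(7, Mul(6, y)))
L = 1188 (L = Mul(2, Mul(-27, -22)) = Mul(2, 594) = 1188)
Function('R')(s) = Mul(1188, Pow(s, Rational(1, 2)))
Pow(Add(Function('R')(140), Add(18, Mul(-120, Function('w')(-10)))), Rational(1, 2)) = Pow(Add(Mul(1188, Pow(140, Rational(1, 2))), Add(18, Mul(-120, Add(7, Mul(6, -10))))), Rational(1, 2)) = Pow(Add(Mul(1188, Mul(2, Pow(35, Rational(1, 2)))), Add(18, Mul(-120, Add(7, -60)))), Rational(1, 2)) = Pow(Add(Mul(2376, Pow(35, Rational(1, 2))), Add(18, Mul(-120, -53))), Rational(1, 2)) = Pow(Add(Mul(2376, Pow(35, Rational(1, 2))), Add(18, 6360)), Rational(1, 2)) = Pow(Add(Mul(2376, Pow(35, Rational(1, 2))), 6378), Rational(1, 2)) = Pow(Add(6378, Mul(2376, Pow(35, Rational(1, 2)))), Rational(1, 2))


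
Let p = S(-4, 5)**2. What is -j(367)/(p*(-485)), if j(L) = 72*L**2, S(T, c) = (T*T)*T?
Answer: 1212201/248320 ≈ 4.8816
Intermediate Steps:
S(T, c) = T**3 (S(T, c) = T**2*T = T**3)
p = 4096 (p = ((-4)**3)**2 = (-64)**2 = 4096)
-j(367)/(p*(-485)) = -72*367**2/(4096*(-485)) = -72*134689/(-1986560) = -9697608*(-1)/1986560 = -1*(-1212201/248320) = 1212201/248320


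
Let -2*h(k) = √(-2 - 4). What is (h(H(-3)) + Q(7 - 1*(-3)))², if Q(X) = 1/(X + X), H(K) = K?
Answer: (1 - 10*I*√6)²/400 ≈ -1.4975 - 0.12247*I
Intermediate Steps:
Q(X) = 1/(2*X)
h(k) = -I*√6/2 (h(k) = -√(-2 - 4)/2 = -I*√6/2)
(h(H(-3)) + Q(7 - 1*(-3)))² = (-I*√6/2 + 1/(2*(7 - 1*(-3))))² = (-I*√6/2 + 1/(2*(7 + 3)))² = (-I*√6/2 + (½)/10)² = (-I*√6/2 + (½)*(⅒))² = (-I*√6/2 + 1/20)² = (1/20 - I*√6/2)²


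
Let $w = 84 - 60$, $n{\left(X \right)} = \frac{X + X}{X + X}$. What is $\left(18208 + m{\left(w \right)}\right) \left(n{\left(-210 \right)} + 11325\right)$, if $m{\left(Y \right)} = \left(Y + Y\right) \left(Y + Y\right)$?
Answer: $232318912$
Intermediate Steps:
$n{\left(X \right)} = 1$ ($n{\left(X \right)} = \frac{2 X}{2 X} = 2 X \frac{1}{2 X} = 1$)
$w = 24$
$m{\left(Y \right)} = 4 Y^{2}$ ($m{\left(Y \right)} = 2 Y 2 Y = 4 Y^{2}$)
$\left(18208 + m{\left(w \right)}\right) \left(n{\left(-210 \right)} + 11325\right) = \left(18208 + 4 \cdot 24^{2}\right) \left(1 + 11325\right) = \left(18208 + 4 \cdot 576\right) 11326 = \left(18208 + 2304\right) 11326 = 20512 \cdot 11326 = 232318912$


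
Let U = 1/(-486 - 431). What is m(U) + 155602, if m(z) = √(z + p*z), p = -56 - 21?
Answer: 155602 + 2*√17423/917 ≈ 1.5560e+5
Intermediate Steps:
U = -1/917 (U = 1/(-917) = -1/917 ≈ -0.0010905)
p = -77
m(z) = 2*√19*√(-z) (m(z) = √(z - 77*z) = √(-76*z) = 2*√19*√(-z))
m(U) + 155602 = 2*√19*√(-1*(-1/917)) + 155602 = 2*√19*√(1/917) + 155602 = 2*√19*(√917/917) + 155602 = 2*√17423/917 + 155602 = 155602 + 2*√17423/917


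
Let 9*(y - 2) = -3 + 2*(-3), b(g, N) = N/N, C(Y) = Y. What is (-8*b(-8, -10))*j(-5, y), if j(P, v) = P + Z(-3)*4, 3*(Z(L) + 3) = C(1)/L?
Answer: 1256/9 ≈ 139.56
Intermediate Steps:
b(g, N) = 1
Z(L) = -3 + 1/(3*L) (Z(L) = -3 + (1/L)/3 = -3 + 1/(3*L))
y = 1 (y = 2 + (-3 + 2*(-3))/9 = 2 + (-3 - 6)/9 = 2 + (1/9)*(-9) = 2 - 1 = 1)
j(P, v) = -112/9 + P (j(P, v) = P + (-3 + (1/3)/(-3))*4 = P + (-3 + (1/3)*(-1/3))*4 = P + (-3 - 1/9)*4 = P - 28/9*4 = P - 112/9 = -112/9 + P)
(-8*b(-8, -10))*j(-5, y) = (-8*1)*(-112/9 - 5) = -8*(-157/9) = 1256/9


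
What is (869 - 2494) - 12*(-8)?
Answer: -1529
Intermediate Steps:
(869 - 2494) - 12*(-8) = -1625 + 96 = -1529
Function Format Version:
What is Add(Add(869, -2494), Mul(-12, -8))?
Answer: -1529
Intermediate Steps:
Add(Add(869, -2494), Mul(-12, -8)) = Add(-1625, 96) = -1529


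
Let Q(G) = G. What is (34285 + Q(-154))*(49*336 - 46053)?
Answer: -1009902159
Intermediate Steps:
(34285 + Q(-154))*(49*336 - 46053) = (34285 - 154)*(49*336 - 46053) = 34131*(16464 - 46053) = 34131*(-29589) = -1009902159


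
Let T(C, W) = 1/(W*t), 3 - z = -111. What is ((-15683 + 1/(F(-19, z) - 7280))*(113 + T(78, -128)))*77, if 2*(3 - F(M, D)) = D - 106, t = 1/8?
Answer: -3971998389359/29124 ≈ -1.3638e+8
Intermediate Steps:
z = 114 (z = 3 - 1*(-111) = 3 + 111 = 114)
t = 1/8 ≈ 0.12500
F(M, D) = 56 - D/2 (F(M, D) = 3 - (D - 106)/2 = 3 - (-106 + D)/2 = 3 + (53 - D/2) = 56 - D/2)
T(C, W) = 8/W (T(C, W) = 1/(W*(1/8)) = 1/(W/8) = 8/W)
((-15683 + 1/(F(-19, z) - 7280))*(113 + T(78, -128)))*77 = ((-15683 + 1/((56 - 1/2*114) - 7280))*(113 + 8/(-128)))*77 = ((-15683 + 1/((56 - 57) - 7280))*(113 + 8*(-1/128)))*77 = ((-15683 + 1/(-1 - 7280))*(113 - 1/16))*77 = ((-15683 + 1/(-7281))*(1807/16))*77 = ((-15683 - 1/7281)*(1807/16))*77 = -114187924/7281*1807/16*77 = -51584394667/29124*77 = -3971998389359/29124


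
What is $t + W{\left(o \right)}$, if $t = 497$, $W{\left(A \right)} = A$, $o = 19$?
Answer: $516$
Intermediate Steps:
$t + W{\left(o \right)} = 497 + 19 = 516$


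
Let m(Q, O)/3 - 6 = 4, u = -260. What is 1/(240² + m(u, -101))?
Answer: 1/57630 ≈ 1.7352e-5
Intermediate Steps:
m(Q, O) = 30 (m(Q, O) = 18 + 3*4 = 18 + 12 = 30)
1/(240² + m(u, -101)) = 1/(240² + 30) = 1/(57600 + 30) = 1/57630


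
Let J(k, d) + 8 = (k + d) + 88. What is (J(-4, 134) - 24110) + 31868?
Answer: 7968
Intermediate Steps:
J(k, d) = 80 + d + k (J(k, d) = -8 + ((k + d) + 88) = -8 + ((d + k) + 88) = -8 + (88 + d + k) = 80 + d + k)
(J(-4, 134) - 24110) + 31868 = ((80 + 134 - 4) - 24110) + 31868 = (210 - 24110) + 31868 = -23900 + 31868 = 7968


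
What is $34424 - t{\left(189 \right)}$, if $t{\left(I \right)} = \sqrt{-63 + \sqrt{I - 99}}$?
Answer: $34424 - \sqrt{-63 + 3 \sqrt{10}} \approx 34424.0 - 7.3153 i$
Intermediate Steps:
$t{\left(I \right)} = \sqrt{-63 + \sqrt{-99 + I}}$
$34424 - t{\left(189 \right)} = 34424 - \sqrt{-63 + \sqrt{-99 + 189}} = 34424 - \sqrt{-63 + \sqrt{90}} = 34424 - \sqrt{-63 + 3 \sqrt{10}}$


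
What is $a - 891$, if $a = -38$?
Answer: $-929$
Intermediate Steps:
$a - 891 = -38 - 891 = -929$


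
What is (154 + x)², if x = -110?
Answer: 1936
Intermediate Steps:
(154 + x)² = (154 - 110)² = 44² = 1936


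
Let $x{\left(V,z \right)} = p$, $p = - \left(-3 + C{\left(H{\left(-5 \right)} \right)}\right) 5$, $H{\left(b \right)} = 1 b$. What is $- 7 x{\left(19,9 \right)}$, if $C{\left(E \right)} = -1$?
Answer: $-140$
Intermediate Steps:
$H{\left(b \right)} = b$
$p = 20$ ($p = - \left(-3 - 1\right) 5 = - \left(-4\right) 5 = \left(-1\right) \left(-20\right) = 20$)
$x{\left(V,z \right)} = 20$
$- 7 x{\left(19,9 \right)} = \left(-7\right) 20 = -140$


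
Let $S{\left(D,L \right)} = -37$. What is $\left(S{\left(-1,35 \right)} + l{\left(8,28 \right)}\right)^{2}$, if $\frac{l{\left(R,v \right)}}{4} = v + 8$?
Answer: $11449$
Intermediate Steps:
$l{\left(R,v \right)} = 32 + 4 v$ ($l{\left(R,v \right)} = 4 \left(v + 8\right) = 4 \left(8 + v\right) = 32 + 4 v$)
$\left(S{\left(-1,35 \right)} + l{\left(8,28 \right)}\right)^{2} = \left(-37 + \left(32 + 4 \cdot 28\right)\right)^{2} = \left(-37 + \left(32 + 112\right)\right)^{2} = \left(-37 + 144\right)^{2} = 107^{2} = 11449$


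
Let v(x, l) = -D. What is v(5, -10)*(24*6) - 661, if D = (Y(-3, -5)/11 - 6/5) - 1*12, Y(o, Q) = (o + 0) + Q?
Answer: 73949/55 ≈ 1344.5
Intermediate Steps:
Y(o, Q) = Q + o (Y(o, Q) = o + Q = Q + o)
D = -766/55 (D = ((-5 - 3)/11 - 6/5) - 1*12 = (-8*1/11 - 6*1/5) - 12 = (-8/11 - 6/5) - 12 = -106/55 - 12 = -766/55 ≈ -13.927)
v(x, l) = 766/55 (v(x, l) = -1*(-766/55) = 766/55)
v(5, -10)*(24*6) - 661 = 766*(24*6)/55 - 661 = (766/55)*144 - 661 = 110304/55 - 661 = 73949/55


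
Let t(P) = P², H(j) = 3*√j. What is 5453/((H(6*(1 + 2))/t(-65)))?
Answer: 23038925*√2/18 ≈ 1.8101e+6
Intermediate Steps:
5453/((H(6*(1 + 2))/t(-65))) = 5453/(((3*√(6*(1 + 2)))/((-65)²))) = 5453/(((3*√(6*3))/4225)) = 5453/(((3*√18)*(1/4225))) = 5453/(((3*(3*√2))*(1/4225))) = 5453/(((9*√2)*(1/4225))) = 5453/((9*√2/4225)) = 5453*(4225*√2/18) = 23038925*√2/18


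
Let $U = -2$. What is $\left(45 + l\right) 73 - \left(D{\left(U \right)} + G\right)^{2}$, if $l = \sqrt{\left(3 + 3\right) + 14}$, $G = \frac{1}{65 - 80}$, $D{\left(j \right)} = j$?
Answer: $\frac{738164}{225} + 146 \sqrt{5} \approx 3607.2$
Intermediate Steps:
$G = - \frac{1}{15}$ ($G = \frac{1}{-15} = - \frac{1}{15} \approx -0.066667$)
$l = 2 \sqrt{5}$ ($l = \sqrt{6 + 14} = \sqrt{20} = 2 \sqrt{5} \approx 4.4721$)
$\left(45 + l\right) 73 - \left(D{\left(U \right)} + G\right)^{2} = \left(45 + 2 \sqrt{5}\right) 73 - \left(-2 - \frac{1}{15}\right)^{2} = \left(3285 + 146 \sqrt{5}\right) - \left(- \frac{31}{15}\right)^{2} = \left(3285 + 146 \sqrt{5}\right) - \frac{961}{225} = \frac{738164}{225} + 146 \sqrt{5}$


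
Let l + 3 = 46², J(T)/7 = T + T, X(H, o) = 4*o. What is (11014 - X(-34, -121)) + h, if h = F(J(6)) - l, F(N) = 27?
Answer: 9412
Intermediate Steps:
J(T) = 14*T (J(T) = 7*(T + T) = 7*(2*T) = 14*T)
l = 2113 (l = -3 + 46² = -3 + 2116 = 2113)
h = -2086 (h = 27 - 1*2113 = 27 - 2113 = -2086)
(11014 - X(-34, -121)) + h = (11014 - 4*(-121)) - 2086 = (11014 - 1*(-484)) - 2086 = (11014 + 484) - 2086 = 11498 - 2086 = 9412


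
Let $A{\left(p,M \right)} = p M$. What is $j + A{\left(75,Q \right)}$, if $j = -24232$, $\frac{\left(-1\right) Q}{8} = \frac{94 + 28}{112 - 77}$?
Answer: $- \frac{184264}{7} \approx -26323.0$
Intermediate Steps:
$Q = - \frac{976}{35}$ ($Q = - 8 \frac{94 + 28}{112 - 77} = - 8 \cdot \frac{122}{35} = - 8 \cdot 122 \cdot \frac{1}{35} = \left(-8\right) \frac{122}{35} = - \frac{976}{35} \approx -27.886$)
$A{\left(p,M \right)} = M p$
$j + A{\left(75,Q \right)} = -24232 - \frac{14640}{7} = - \frac{184264}{7}$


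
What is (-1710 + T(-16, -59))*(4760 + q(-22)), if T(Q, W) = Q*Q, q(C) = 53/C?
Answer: -76092909/11 ≈ -6.9175e+6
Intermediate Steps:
T(Q, W) = Q²
(-1710 + T(-16, -59))*(4760 + q(-22)) = (-1710 + (-16)²)*(4760 + 53/(-22)) = (-1710 + 256)*(4760 + 53*(-1/22)) = -1454*(4760 - 53/22) = -1454*104667/22 = -76092909/11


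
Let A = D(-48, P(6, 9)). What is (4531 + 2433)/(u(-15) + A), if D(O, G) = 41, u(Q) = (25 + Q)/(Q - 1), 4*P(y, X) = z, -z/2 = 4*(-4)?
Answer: 55712/323 ≈ 172.48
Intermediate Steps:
z = 32 (z = -8*(-4) = -2*(-16) = 32)
P(y, X) = 8 (P(y, X) = (¼)*32 = 8)
u(Q) = (25 + Q)/(-1 + Q)
A = 41
(4531 + 2433)/(u(-15) + A) = (4531 + 2433)/((25 - 15)/(-1 - 15) + 41) = 6964/(10/(-16) + 41) = 6964/(-1/16*10 + 41) = 6964/(-5/8 + 41) = 6964/(323/8) = 6964*(8/323) = 55712/323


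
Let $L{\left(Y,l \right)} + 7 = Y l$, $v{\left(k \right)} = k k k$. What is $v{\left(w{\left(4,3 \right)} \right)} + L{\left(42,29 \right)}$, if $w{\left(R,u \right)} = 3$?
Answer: $1238$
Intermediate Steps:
$v{\left(k \right)} = k^{3}$ ($v{\left(k \right)} = k^{2} k = k^{3}$)
$L{\left(Y,l \right)} = -7 + Y l$
$v{\left(w{\left(4,3 \right)} \right)} + L{\left(42,29 \right)} = 3^{3} + \left(-7 + 42 \cdot 29\right) = 27 + \left(-7 + 1218\right) = 27 + 1211 = 1238$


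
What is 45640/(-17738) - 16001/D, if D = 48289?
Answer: -177695407/61182163 ≈ -2.9044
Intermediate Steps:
45640/(-17738) - 16001/D = 45640/(-17738) - 16001/48289 = 45640*(-1/17738) - 16001*1/48289 = -3260/1267 - 16001/48289 = -177695407/61182163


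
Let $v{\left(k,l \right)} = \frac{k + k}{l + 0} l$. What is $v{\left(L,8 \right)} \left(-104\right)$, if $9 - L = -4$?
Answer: $-2704$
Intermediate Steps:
$L = 13$ ($L = 9 - -4 = 9 + 4 = 13$)
$v{\left(k,l \right)} = 2 k$ ($v{\left(k,l \right)} = \frac{2 k}{l} l = 2 k$)
$v{\left(L,8 \right)} \left(-104\right) = 2 \cdot 13 \left(-104\right) = 26 \left(-104\right) = -2704$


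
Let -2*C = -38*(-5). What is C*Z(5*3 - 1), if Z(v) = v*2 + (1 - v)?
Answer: -1425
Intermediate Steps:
Z(v) = 1 + v (Z(v) = 2*v + (1 - v) = 1 + v)
C = -95 (C = -(-19)*(-5) = -½*190 = -95)
C*Z(5*3 - 1) = -95*(1 + (5*3 - 1)) = -95*(1 + (15 - 1)) = -95*(1 + 14) = -95*15 = -1425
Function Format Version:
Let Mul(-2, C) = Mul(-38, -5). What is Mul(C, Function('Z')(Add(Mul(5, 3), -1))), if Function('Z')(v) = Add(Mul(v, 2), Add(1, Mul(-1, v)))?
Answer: -1425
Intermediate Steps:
Function('Z')(v) = Add(1, v) (Function('Z')(v) = Add(Mul(2, v), Add(1, Mul(-1, v))) = Add(1, v))
C = -95 (C = Mul(Rational(-1, 2), Mul(-38, -5)) = Mul(Rational(-1, 2), 190) = -95)
Mul(C, Function('Z')(Add(Mul(5, 3), -1))) = Mul(-95, Add(1, Add(Mul(5, 3), -1))) = Mul(-95, Add(1, Add(15, -1))) = Mul(-95, Add(1, 14)) = Mul(-95, 15) = -1425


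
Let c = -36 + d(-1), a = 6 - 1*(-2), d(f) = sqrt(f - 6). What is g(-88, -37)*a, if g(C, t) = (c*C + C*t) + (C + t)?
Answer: 50392 - 704*I*sqrt(7) ≈ 50392.0 - 1862.6*I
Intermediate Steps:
d(f) = sqrt(-6 + f)
a = 8 (a = 6 + 2 = 8)
c = -36 + I*sqrt(7) (c = -36 + sqrt(-6 - 1) = -36 + sqrt(-7) = -36 + I*sqrt(7) ≈ -36.0 + 2.6458*I)
g(C, t) = C + t + C*t + C*(-36 + I*sqrt(7)) (g(C, t) = ((-36 + I*sqrt(7))*C + C*t) + (C + t) = (C*(-36 + I*sqrt(7)) + C*t) + (C + t) = (C*t + C*(-36 + I*sqrt(7))) + (C + t) = C + t + C*t + C*(-36 + I*sqrt(7)))
g(-88, -37)*a = (-88 - 37 - 88*(-37) - 1*(-88)*(36 - I*sqrt(7)))*8 = (-88 - 37 + 3256 + (3168 - 88*I*sqrt(7)))*8 = (6299 - 88*I*sqrt(7))*8 = 50392 - 704*I*sqrt(7)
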